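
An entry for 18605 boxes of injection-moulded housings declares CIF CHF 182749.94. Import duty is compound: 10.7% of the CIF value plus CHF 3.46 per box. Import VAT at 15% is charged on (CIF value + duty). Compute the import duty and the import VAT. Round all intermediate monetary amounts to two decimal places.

Ad valorem component: 182749.94 × 10.7% = 19554.24
Specific component: 18605 × 3.46 = 64373.30
Import duty = 19554.24 + 64373.30 = 83927.54
VAT base = CIF + duty = 182749.94 + 83927.54 = 266677.48
Import VAT = 266677.48 × 15% = 40001.62

Import duty: CHF 83927.54; import VAT: CHF 40001.62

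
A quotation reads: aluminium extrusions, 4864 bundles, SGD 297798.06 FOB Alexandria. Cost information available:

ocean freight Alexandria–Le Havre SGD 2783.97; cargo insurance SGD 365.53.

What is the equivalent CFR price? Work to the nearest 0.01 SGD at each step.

Not relevant to the conversion: insurance — on the buyer under both terms; not part of either seller's price.
From FOB to CFR, the seller additionally bears: freight.
CFR price = 297798.06 + 2783.97 = 300582.03

CFR price: SGD 300582.03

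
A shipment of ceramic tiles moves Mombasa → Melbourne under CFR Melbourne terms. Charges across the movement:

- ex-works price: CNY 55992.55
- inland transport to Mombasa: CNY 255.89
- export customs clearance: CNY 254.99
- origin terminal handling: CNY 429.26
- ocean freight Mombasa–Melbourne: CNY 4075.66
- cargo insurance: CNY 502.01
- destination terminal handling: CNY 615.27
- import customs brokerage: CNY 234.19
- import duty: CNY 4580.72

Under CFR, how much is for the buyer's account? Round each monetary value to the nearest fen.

Buyer's account: CNY 5932.19

CFR: the seller pays costs through ocean freight to the destination port, but not insurance.
Seller's account: goods 55992.55 + inland to port 255.89 + export clearance 254.99 + origin terminal 429.26 + freight 4075.66 = 61008.35
Buyer's account: insurance 502.01 + destination terminal 615.27 + brokerage 234.19 + duty 4580.72 = 5932.19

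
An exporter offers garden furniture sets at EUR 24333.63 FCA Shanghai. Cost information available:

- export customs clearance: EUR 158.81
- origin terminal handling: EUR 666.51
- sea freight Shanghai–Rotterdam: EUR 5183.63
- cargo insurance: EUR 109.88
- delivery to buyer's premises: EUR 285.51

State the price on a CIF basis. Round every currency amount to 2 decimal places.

Not relevant to the conversion: export clearance — on the seller under both FCA and CIF; already in the FCA price and stays in the CIF price. delivery — on the buyer under both terms; not part of either seller's price.
From FCA to CIF, the seller additionally bears: origin terminal, freight, insurance.
CIF price = 24333.63 + 666.51 + 5183.63 + 109.88 = 30293.65

CIF price: EUR 30293.65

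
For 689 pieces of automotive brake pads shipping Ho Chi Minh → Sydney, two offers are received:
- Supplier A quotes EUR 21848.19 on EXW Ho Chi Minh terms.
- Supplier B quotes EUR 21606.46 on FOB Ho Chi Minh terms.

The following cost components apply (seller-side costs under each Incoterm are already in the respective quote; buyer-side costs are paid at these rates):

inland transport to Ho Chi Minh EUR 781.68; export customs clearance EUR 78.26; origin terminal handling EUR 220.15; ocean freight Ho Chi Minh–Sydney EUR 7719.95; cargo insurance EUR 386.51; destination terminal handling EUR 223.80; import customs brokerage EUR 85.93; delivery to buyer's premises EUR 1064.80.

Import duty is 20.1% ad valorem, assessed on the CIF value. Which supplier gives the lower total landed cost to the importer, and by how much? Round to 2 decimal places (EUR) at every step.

Supplier A (EXW):
CIF value = EXW price + inland to port + export clearance + origin terminal + freight + insurance = 21848.19 + 781.68 + 78.26 + 220.15 + 7719.95 + 386.51 = 31034.74
Import duty = 31034.74 × 20.1% = 6237.98
Buyer bears (A): 781.68 + 78.26 + 220.15 + 7719.95 + 386.51 + 223.80 + 85.93 + 1064.80 = 10561.08
Landed cost (A) = invoice 21848.19 + 10561.08 + duty 6237.98 = 38647.25
Supplier B (FOB):
CIF value = FOB price + freight + insurance = 21606.46 + 7719.95 + 386.51 = 29712.92
Import duty = 29712.92 × 20.1% = 5972.30
Buyer bears (B): 7719.95 + 386.51 + 223.80 + 85.93 + 1064.80 = 9480.99
Landed cost (B) = invoice 21606.46 + 9480.99 + duty 5972.30 = 37059.75
Difference = |38647.25 − 37059.75| = 1587.50

Supplier B is cheaper by EUR 1587.50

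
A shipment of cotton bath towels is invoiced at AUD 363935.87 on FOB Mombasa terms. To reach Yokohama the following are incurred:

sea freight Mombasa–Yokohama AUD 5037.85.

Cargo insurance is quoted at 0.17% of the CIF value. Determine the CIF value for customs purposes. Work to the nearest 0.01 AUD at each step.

CIF value: AUD 369602.04

Let C be the CIF value. C = FOB price + freight + 0.17% × C
C − 0.17% × C = 363935.87 + 5037.85
0.9983 × C = 368973.72
C = 368973.72 / 0.9983 = 369602.04
Insurance premium = 0.17% × 369602.04 = 628.32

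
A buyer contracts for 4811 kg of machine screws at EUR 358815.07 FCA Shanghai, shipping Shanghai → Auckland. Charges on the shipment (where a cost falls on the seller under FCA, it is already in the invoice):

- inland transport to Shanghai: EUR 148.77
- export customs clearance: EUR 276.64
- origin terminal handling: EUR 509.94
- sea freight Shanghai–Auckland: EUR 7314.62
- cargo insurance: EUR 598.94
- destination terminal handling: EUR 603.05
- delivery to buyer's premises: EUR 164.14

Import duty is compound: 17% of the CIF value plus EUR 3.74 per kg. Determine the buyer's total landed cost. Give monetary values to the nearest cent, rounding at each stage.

FCA: the seller delivers export-cleared goods to the carrier; the buyer bears costs from that point.
Already in the invoice (seller's account under FCA): inland to port, export clearance — exclude.
CIF value = FCA price + origin terminal + freight + insurance = 358815.07 + 509.94 + 7314.62 + 598.94 = 367238.57
Ad valorem component: 367238.57 × 17% = 62430.56
Specific component: 4811 × 3.74 = 17993.14
Import duty = 62430.56 + 17993.14 = 80423.70
Buyer bears: origin terminal 509.94 + freight 7314.62 + insurance 598.94 + destination terminal 603.05 + delivery 164.14 + duty 80423.70 = 89614.39
Landed cost = invoice 358815.07 + 89614.39 = 448429.46

Total landed cost: EUR 448429.46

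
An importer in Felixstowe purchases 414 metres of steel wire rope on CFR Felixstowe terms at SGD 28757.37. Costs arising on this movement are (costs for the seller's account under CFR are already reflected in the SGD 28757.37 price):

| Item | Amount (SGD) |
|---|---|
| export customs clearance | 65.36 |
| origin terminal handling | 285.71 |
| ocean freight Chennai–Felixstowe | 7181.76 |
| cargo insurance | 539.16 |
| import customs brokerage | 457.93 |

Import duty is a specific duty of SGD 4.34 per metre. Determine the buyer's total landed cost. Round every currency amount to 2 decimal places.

Total landed cost: SGD 31551.22

CFR: the seller pays costs through ocean freight to the destination port, but not insurance.
Already in the invoice (seller's account under CFR): export clearance, origin terminal, freight — exclude.
CIF value = CFR price + insurance = 28757.37 + 539.16 = 29296.53
Import duty = 414 × 4.34 = 1796.76
Buyer bears: insurance 539.16 + brokerage 457.93 + duty 1796.76 = 2793.85
Landed cost = invoice 28757.37 + 2793.85 = 31551.22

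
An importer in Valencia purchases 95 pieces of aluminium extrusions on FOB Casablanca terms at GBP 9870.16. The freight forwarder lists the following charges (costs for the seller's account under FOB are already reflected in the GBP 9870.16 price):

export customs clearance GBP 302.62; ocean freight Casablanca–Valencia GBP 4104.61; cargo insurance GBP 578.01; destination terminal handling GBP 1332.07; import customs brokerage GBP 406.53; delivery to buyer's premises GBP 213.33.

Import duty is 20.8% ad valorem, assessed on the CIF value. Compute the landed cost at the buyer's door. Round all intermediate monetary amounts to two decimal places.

Total landed cost: GBP 19531.69

FOB: the seller bears costs until goods are on board at the origin port; the buyer bears freight, insurance and all costs thereafter.
Already in the invoice (seller's account under FOB): export clearance — exclude.
CIF value = FOB price + freight + insurance = 9870.16 + 4104.61 + 578.01 = 14552.78
Import duty = 14552.78 × 20.8% = 3026.98
Buyer bears: freight 4104.61 + insurance 578.01 + destination terminal 1332.07 + brokerage 406.53 + delivery 213.33 + duty 3026.98 = 9661.53
Landed cost = invoice 9870.16 + 9661.53 = 19531.69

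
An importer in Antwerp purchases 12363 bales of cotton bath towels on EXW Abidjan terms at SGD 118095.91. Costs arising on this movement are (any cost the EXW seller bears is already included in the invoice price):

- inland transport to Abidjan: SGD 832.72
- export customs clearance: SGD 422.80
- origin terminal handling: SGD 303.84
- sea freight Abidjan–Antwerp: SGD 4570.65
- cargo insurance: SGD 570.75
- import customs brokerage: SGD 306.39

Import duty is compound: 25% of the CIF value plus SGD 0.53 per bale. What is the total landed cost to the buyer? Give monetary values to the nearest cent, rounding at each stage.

EXW: the seller makes goods available at their premises; the buyer bears all onward costs.
CIF value = EXW price + inland to port + export clearance + origin terminal + freight + insurance = 118095.91 + 832.72 + 422.80 + 303.84 + 4570.65 + 570.75 = 124796.67
Ad valorem component: 124796.67 × 25% = 31199.17
Specific component: 12363 × 0.53 = 6552.39
Import duty = 31199.17 + 6552.39 = 37751.56
Buyer bears: inland to port 832.72 + export clearance 422.80 + origin terminal 303.84 + freight 4570.65 + insurance 570.75 + brokerage 306.39 + duty 37751.56 = 44758.71
Landed cost = invoice 118095.91 + 44758.71 = 162854.62

Total landed cost: SGD 162854.62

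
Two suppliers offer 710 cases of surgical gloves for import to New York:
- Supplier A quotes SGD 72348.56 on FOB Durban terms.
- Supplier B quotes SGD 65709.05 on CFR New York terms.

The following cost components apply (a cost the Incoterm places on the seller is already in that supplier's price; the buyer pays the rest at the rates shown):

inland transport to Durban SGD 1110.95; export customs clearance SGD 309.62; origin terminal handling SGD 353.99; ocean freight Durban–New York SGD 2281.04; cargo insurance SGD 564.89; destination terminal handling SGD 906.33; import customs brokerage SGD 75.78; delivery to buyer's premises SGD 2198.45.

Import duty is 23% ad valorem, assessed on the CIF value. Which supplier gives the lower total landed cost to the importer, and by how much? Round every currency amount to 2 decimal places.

Supplier B is cheaper by SGD 10972.27

Supplier A (FOB):
CIF value = FOB price + freight + insurance = 72348.56 + 2281.04 + 564.89 = 75194.49
Import duty = 75194.49 × 23% = 17294.73
Buyer bears (A): 2281.04 + 564.89 + 906.33 + 75.78 + 2198.45 = 6026.49
Landed cost (A) = invoice 72348.56 + 6026.49 + duty 17294.73 = 95669.78
Supplier B (CFR):
CIF value = CFR price + insurance = 65709.05 + 564.89 = 66273.94
Import duty = 66273.94 × 23% = 15243.01
Buyer bears (B): 564.89 + 906.33 + 75.78 + 2198.45 = 3745.45
Landed cost (B) = invoice 65709.05 + 3745.45 + duty 15243.01 = 84697.51
Difference = |95669.78 − 84697.51| = 10972.27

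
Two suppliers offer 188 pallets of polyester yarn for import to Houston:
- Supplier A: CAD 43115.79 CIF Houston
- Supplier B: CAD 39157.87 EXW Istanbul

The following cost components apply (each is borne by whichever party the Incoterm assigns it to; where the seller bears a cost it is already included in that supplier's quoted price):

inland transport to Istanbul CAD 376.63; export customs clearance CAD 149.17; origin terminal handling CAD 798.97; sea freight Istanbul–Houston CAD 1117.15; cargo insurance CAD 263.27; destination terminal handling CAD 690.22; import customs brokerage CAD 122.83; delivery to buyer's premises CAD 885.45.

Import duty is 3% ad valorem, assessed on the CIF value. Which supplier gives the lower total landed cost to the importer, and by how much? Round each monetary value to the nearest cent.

Supplier B is cheaper by CAD 1290.31

Supplier A (CIF):
The CIF price already equals the CIF value: 43115.79
Import duty = 43115.79 × 3% = 1293.47
Buyer bears (A): 690.22 + 122.83 + 885.45 = 1698.50
Landed cost (A) = invoice 43115.79 + 1698.50 + duty 1293.47 = 46107.76
Supplier B (EXW):
CIF value = EXW price + inland to port + export clearance + origin terminal + freight + insurance = 39157.87 + 376.63 + 149.17 + 798.97 + 1117.15 + 263.27 = 41863.06
Import duty = 41863.06 × 3% = 1255.89
Buyer bears (B): 376.63 + 149.17 + 798.97 + 1117.15 + 263.27 + 690.22 + 122.83 + 885.45 = 4403.69
Landed cost (B) = invoice 39157.87 + 4403.69 + duty 1255.89 = 44817.45
Difference = |46107.76 − 44817.45| = 1290.31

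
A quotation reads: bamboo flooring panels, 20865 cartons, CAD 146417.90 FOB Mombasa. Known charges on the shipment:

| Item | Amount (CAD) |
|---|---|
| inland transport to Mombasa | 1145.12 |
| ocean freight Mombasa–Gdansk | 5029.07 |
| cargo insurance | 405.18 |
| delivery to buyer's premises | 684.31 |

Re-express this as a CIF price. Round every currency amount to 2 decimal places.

CIF price: CAD 151852.15

Not relevant to the conversion: inland to port — on the seller under both FOB and CIF; already in the FOB price and stays in the CIF price. delivery — on the buyer under both terms; not part of either seller's price.
From FOB to CIF, the seller additionally bears: freight, insurance.
CIF price = 146417.90 + 5029.07 + 405.18 = 151852.15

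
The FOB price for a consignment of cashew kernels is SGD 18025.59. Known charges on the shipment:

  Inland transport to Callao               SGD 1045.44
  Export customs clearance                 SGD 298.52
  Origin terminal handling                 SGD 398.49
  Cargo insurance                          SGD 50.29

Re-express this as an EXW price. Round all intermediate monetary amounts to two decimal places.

Not relevant to the conversion: insurance — on the buyer under both terms; not part of either seller's price.
From FOB to EXW, the seller no longer bears: inland to port, export clearance, origin terminal.
EXW price = 18025.59 − 1045.44 − 298.52 − 398.49 = 16283.14

EXW price: SGD 16283.14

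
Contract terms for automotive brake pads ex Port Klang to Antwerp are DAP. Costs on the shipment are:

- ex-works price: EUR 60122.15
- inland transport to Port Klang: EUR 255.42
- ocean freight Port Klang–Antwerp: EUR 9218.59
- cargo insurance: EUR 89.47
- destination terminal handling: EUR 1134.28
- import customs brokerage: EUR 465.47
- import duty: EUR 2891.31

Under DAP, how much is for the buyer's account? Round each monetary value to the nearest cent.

Buyer's account: EUR 3356.78

DAP: the seller bears all costs to the named destination except import duty and clearance.
Seller's account: goods 60122.15 + inland to port 255.42 + freight 9218.59 + insurance 89.47 + destination terminal 1134.28 = 70819.91
Buyer's account: brokerage 465.47 + duty 2891.31 = 3356.78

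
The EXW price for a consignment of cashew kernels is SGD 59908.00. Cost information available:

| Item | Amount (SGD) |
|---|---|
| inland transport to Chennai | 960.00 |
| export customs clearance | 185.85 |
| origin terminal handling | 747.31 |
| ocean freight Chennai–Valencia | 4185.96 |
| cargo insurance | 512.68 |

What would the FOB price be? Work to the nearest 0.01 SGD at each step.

FOB price: SGD 61801.16

Not relevant to the conversion: insurance, freight — on the buyer under both terms; not part of either seller's price.
From EXW to FOB, the seller additionally bears: inland to port, export clearance, origin terminal.
FOB price = 59908.00 + 960.00 + 185.85 + 747.31 = 61801.16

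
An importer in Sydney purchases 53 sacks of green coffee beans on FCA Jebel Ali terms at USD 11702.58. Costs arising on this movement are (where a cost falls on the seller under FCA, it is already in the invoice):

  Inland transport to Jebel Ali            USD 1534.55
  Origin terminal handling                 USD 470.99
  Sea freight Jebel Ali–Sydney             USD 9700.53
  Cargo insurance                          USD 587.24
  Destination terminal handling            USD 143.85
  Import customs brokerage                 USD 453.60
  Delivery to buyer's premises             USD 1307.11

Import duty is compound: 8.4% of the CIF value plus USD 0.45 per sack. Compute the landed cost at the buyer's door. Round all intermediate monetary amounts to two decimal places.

Total landed cost: USD 26276.50

FCA: the seller delivers export-cleared goods to the carrier; the buyer bears costs from that point.
Already in the invoice (seller's account under FCA): inland to port — exclude.
CIF value = FCA price + origin terminal + freight + insurance = 11702.58 + 470.99 + 9700.53 + 587.24 = 22461.34
Ad valorem component: 22461.34 × 8.4% = 1886.75
Specific component: 53 × 0.45 = 23.85
Import duty = 1886.75 + 23.85 = 1910.60
Buyer bears: origin terminal 470.99 + freight 9700.53 + insurance 587.24 + destination terminal 143.85 + brokerage 453.60 + delivery 1307.11 + duty 1910.60 = 14573.92
Landed cost = invoice 11702.58 + 14573.92 = 26276.50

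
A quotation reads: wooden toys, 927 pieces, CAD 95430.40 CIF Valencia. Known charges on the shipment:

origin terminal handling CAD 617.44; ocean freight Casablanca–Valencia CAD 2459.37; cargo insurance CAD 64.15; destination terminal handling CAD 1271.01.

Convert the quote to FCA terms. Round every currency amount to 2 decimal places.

Not relevant to the conversion: destination terminal — on the buyer under both terms; not part of either seller's price.
From CIF to FCA, the seller no longer bears: origin terminal, freight, insurance.
FCA price = 95430.40 − 617.44 − 2459.37 − 64.15 = 92289.44

FCA price: CAD 92289.44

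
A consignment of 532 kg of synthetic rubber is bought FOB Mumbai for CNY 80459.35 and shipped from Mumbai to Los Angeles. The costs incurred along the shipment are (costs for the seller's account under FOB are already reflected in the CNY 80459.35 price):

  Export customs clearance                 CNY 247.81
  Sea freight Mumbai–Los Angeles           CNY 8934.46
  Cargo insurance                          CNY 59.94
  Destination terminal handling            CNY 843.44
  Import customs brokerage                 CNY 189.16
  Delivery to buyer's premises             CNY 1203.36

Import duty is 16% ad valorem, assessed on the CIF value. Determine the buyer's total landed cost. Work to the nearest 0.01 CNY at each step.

FOB: the seller bears costs until goods are on board at the origin port; the buyer bears freight, insurance and all costs thereafter.
Already in the invoice (seller's account under FOB): export clearance — exclude.
CIF value = FOB price + freight + insurance = 80459.35 + 8934.46 + 59.94 = 89453.75
Import duty = 89453.75 × 16% = 14312.60
Buyer bears: freight 8934.46 + insurance 59.94 + destination terminal 843.44 + brokerage 189.16 + delivery 1203.36 + duty 14312.60 = 25542.96
Landed cost = invoice 80459.35 + 25542.96 = 106002.31

Total landed cost: CNY 106002.31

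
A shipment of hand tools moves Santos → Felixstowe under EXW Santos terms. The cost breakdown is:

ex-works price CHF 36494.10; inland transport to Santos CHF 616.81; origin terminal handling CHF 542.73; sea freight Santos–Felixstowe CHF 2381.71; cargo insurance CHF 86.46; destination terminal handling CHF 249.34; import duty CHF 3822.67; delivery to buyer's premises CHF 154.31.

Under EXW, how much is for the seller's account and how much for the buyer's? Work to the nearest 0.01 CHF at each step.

Seller: CHF 36494.10; buyer: CHF 7854.03

EXW: the seller makes goods available at their premises; the buyer bears all onward costs.
Seller's account: goods 36494.10 = 36494.10
Buyer's account: inland to port 616.81 + origin terminal 542.73 + freight 2381.71 + insurance 86.46 + destination terminal 249.34 + duty 3822.67 + delivery 154.31 = 7854.03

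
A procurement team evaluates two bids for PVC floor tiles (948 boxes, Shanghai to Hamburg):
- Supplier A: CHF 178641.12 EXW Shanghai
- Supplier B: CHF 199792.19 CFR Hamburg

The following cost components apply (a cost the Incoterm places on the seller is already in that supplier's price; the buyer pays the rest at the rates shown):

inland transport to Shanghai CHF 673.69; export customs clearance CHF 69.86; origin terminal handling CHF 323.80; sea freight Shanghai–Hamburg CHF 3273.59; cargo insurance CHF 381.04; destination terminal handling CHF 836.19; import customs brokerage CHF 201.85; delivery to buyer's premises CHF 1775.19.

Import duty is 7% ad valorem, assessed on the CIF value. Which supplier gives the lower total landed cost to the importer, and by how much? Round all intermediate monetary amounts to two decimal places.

Supplier A is cheaper by CHF 17986.84

Supplier A (EXW):
CIF value = EXW price + inland to port + export clearance + origin terminal + freight + insurance = 178641.12 + 673.69 + 69.86 + 323.80 + 3273.59 + 381.04 = 183363.10
Import duty = 183363.10 × 7% = 12835.42
Buyer bears (A): 673.69 + 69.86 + 323.80 + 3273.59 + 381.04 + 836.19 + 201.85 + 1775.19 = 7535.21
Landed cost (A) = invoice 178641.12 + 7535.21 + duty 12835.42 = 199011.75
Supplier B (CFR):
CIF value = CFR price + insurance = 199792.19 + 381.04 = 200173.23
Import duty = 200173.23 × 7% = 14012.13
Buyer bears (B): 381.04 + 836.19 + 201.85 + 1775.19 = 3194.27
Landed cost (B) = invoice 199792.19 + 3194.27 + duty 14012.13 = 216998.59
Difference = |199011.75 − 216998.59| = 17986.84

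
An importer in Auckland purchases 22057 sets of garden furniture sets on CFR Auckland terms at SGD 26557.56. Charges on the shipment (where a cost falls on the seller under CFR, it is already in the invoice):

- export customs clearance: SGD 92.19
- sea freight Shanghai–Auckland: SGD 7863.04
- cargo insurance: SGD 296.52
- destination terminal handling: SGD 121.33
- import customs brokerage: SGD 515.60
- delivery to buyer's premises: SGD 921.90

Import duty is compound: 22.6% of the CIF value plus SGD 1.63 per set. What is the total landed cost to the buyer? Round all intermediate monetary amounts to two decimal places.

CFR: the seller pays costs through ocean freight to the destination port, but not insurance.
Already in the invoice (seller's account under CFR): export clearance, freight — exclude.
CIF value = CFR price + insurance = 26557.56 + 296.52 = 26854.08
Ad valorem component: 26854.08 × 22.6% = 6069.02
Specific component: 22057 × 1.63 = 35952.91
Import duty = 6069.02 + 35952.91 = 42021.93
Buyer bears: insurance 296.52 + destination terminal 121.33 + brokerage 515.60 + delivery 921.90 + duty 42021.93 = 43877.28
Landed cost = invoice 26557.56 + 43877.28 = 70434.84

Total landed cost: SGD 70434.84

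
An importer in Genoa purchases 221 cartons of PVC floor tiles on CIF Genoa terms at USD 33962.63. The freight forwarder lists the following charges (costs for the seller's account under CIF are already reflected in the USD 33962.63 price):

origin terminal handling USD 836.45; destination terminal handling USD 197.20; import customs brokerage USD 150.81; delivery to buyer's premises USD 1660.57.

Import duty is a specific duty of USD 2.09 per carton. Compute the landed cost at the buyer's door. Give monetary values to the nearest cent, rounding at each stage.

CIF: the seller pays costs through ocean freight and marine insurance to the destination port.
Already in the invoice (seller's account under CIF): origin terminal — exclude.
The CIF price already equals the CIF value: 33962.63
Import duty = 221 × 2.09 = 461.89
Buyer bears: destination terminal 197.20 + brokerage 150.81 + delivery 1660.57 + duty 461.89 = 2470.47
Landed cost = invoice 33962.63 + 2470.47 = 36433.10

Total landed cost: USD 36433.10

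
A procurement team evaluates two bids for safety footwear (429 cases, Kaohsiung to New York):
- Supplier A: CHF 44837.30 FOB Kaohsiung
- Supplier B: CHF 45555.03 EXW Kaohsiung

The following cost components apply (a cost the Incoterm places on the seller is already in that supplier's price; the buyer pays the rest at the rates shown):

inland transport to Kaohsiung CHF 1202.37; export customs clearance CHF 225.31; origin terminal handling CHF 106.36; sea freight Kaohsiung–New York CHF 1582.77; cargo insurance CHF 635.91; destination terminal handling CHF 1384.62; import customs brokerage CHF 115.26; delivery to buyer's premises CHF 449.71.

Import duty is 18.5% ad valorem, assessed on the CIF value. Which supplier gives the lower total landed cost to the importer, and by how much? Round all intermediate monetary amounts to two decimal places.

Supplier A is cheaper by CHF 2668.34

Supplier A (FOB):
CIF value = FOB price + freight + insurance = 44837.30 + 1582.77 + 635.91 = 47055.98
Import duty = 47055.98 × 18.5% = 8705.36
Buyer bears (A): 1582.77 + 635.91 + 1384.62 + 115.26 + 449.71 = 4168.27
Landed cost (A) = invoice 44837.30 + 4168.27 + duty 8705.36 = 57710.93
Supplier B (EXW):
CIF value = EXW price + inland to port + export clearance + origin terminal + freight + insurance = 45555.03 + 1202.37 + 225.31 + 106.36 + 1582.77 + 635.91 = 49307.75
Import duty = 49307.75 × 18.5% = 9121.93
Buyer bears (B): 1202.37 + 225.31 + 106.36 + 1582.77 + 635.91 + 1384.62 + 115.26 + 449.71 = 5702.31
Landed cost (B) = invoice 45555.03 + 5702.31 + duty 9121.93 = 60379.27
Difference = |57710.93 − 60379.27| = 2668.34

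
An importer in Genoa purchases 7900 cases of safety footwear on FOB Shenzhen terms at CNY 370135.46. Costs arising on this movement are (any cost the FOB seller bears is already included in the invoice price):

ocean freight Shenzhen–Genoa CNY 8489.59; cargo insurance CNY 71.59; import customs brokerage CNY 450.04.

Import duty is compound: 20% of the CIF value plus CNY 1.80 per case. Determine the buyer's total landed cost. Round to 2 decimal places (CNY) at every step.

FOB: the seller bears costs until goods are on board at the origin port; the buyer bears freight, insurance and all costs thereafter.
CIF value = FOB price + freight + insurance = 370135.46 + 8489.59 + 71.59 = 378696.64
Ad valorem component: 378696.64 × 20% = 75739.33
Specific component: 7900 × 1.80 = 14220.00
Import duty = 75739.33 + 14220.00 = 89959.33
Buyer bears: freight 8489.59 + insurance 71.59 + brokerage 450.04 + duty 89959.33 = 98970.55
Landed cost = invoice 370135.46 + 98970.55 = 469106.01

Total landed cost: CNY 469106.01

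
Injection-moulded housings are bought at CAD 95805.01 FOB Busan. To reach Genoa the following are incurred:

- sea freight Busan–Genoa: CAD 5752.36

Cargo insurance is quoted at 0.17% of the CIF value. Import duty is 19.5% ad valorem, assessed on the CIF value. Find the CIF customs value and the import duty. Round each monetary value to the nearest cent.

CIF value: CAD 101730.31; import duty: CAD 19837.41

Let C be the CIF value. C = FOB price + freight + 0.17% × C
C − 0.17% × C = 95805.01 + 5752.36
0.9983 × C = 101557.37
C = 101557.37 / 0.9983 = 101730.31
Insurance premium = 0.17% × 101730.31 = 172.94
Import duty = 101730.31 × 19.5% = 19837.41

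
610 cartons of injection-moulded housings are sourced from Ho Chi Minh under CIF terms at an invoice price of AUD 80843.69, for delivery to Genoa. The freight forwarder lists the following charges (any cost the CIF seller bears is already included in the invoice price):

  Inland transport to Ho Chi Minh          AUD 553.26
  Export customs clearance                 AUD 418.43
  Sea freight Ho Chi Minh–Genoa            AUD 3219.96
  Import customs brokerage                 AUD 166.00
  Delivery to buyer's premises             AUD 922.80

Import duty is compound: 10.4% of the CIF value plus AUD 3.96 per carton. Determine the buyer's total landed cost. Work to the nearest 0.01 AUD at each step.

CIF: the seller pays costs through ocean freight and marine insurance to the destination port.
Already in the invoice (seller's account under CIF): inland to port, export clearance, freight — exclude.
The CIF price already equals the CIF value: 80843.69
Ad valorem component: 80843.69 × 10.4% = 8407.74
Specific component: 610 × 3.96 = 2415.60
Import duty = 8407.74 + 2415.60 = 10823.34
Buyer bears: brokerage 166.00 + delivery 922.80 + duty 10823.34 = 11912.14
Landed cost = invoice 80843.69 + 11912.14 = 92755.83

Total landed cost: AUD 92755.83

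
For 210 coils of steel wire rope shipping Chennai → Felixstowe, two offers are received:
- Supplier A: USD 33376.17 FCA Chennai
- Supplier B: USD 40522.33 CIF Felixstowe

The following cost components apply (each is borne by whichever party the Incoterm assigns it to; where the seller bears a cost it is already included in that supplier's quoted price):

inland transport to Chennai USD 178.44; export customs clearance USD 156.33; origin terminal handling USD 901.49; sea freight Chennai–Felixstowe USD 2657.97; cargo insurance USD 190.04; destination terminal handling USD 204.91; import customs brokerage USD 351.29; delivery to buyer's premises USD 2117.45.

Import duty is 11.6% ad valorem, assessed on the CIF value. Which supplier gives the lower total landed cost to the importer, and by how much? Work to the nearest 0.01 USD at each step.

Supplier A is cheaper by USD 3790.67

Supplier A (FCA):
CIF value = FCA price + origin terminal + freight + insurance = 33376.17 + 901.49 + 2657.97 + 190.04 = 37125.67
Import duty = 37125.67 × 11.6% = 4306.58
Buyer bears (A): 901.49 + 2657.97 + 190.04 + 204.91 + 351.29 + 2117.45 = 6423.15
Landed cost (A) = invoice 33376.17 + 6423.15 + duty 4306.58 = 44105.90
Supplier B (CIF):
The CIF price already equals the CIF value: 40522.33
Import duty = 40522.33 × 11.6% = 4700.59
Buyer bears (B): 204.91 + 351.29 + 2117.45 = 2673.65
Landed cost (B) = invoice 40522.33 + 2673.65 + duty 4700.59 = 47896.57
Difference = |44105.90 − 47896.57| = 3790.67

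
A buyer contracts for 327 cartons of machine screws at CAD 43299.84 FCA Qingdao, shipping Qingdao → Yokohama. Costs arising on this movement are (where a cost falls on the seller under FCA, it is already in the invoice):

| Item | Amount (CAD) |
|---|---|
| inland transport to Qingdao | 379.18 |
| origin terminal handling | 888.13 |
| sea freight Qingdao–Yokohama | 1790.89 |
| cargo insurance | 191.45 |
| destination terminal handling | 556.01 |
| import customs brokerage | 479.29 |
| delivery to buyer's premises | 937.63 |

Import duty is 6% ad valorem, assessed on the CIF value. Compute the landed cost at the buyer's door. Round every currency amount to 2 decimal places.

Total landed cost: CAD 50913.46

FCA: the seller delivers export-cleared goods to the carrier; the buyer bears costs from that point.
Already in the invoice (seller's account under FCA): inland to port — exclude.
CIF value = FCA price + origin terminal + freight + insurance = 43299.84 + 888.13 + 1790.89 + 191.45 = 46170.31
Import duty = 46170.31 × 6% = 2770.22
Buyer bears: origin terminal 888.13 + freight 1790.89 + insurance 191.45 + destination terminal 556.01 + brokerage 479.29 + delivery 937.63 + duty 2770.22 = 7613.62
Landed cost = invoice 43299.84 + 7613.62 = 50913.46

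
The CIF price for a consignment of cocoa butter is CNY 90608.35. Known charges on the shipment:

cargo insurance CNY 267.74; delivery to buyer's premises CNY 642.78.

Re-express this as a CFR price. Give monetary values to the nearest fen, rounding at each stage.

Not relevant to the conversion: delivery — on the buyer under both terms; not part of either seller's price.
From CIF to CFR, the seller no longer bears: insurance.
CFR price = 90608.35 − 267.74 = 90340.61

CFR price: CNY 90340.61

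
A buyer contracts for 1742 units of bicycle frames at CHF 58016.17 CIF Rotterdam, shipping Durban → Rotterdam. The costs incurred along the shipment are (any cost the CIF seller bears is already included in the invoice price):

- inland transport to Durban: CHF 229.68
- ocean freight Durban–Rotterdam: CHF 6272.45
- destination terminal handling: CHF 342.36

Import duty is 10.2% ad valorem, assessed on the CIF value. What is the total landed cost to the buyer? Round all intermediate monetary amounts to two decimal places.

CIF: the seller pays costs through ocean freight and marine insurance to the destination port.
Already in the invoice (seller's account under CIF): inland to port, freight — exclude.
The CIF price already equals the CIF value: 58016.17
Import duty = 58016.17 × 10.2% = 5917.65
Buyer bears: destination terminal 342.36 + duty 5917.65 = 6260.01
Landed cost = invoice 58016.17 + 6260.01 = 64276.18

Total landed cost: CHF 64276.18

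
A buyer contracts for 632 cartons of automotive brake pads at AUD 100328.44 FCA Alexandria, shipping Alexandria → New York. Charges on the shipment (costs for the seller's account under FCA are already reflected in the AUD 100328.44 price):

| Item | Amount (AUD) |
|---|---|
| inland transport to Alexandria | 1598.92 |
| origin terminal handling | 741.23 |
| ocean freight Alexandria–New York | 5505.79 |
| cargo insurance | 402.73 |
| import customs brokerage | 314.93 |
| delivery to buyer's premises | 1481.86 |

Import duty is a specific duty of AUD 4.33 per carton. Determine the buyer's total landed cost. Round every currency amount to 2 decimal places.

FCA: the seller delivers export-cleared goods to the carrier; the buyer bears costs from that point.
Already in the invoice (seller's account under FCA): inland to port — exclude.
CIF value = FCA price + origin terminal + freight + insurance = 100328.44 + 741.23 + 5505.79 + 402.73 = 106978.19
Import duty = 632 × 4.33 = 2736.56
Buyer bears: origin terminal 741.23 + freight 5505.79 + insurance 402.73 + brokerage 314.93 + delivery 1481.86 + duty 2736.56 = 11183.10
Landed cost = invoice 100328.44 + 11183.10 = 111511.54

Total landed cost: AUD 111511.54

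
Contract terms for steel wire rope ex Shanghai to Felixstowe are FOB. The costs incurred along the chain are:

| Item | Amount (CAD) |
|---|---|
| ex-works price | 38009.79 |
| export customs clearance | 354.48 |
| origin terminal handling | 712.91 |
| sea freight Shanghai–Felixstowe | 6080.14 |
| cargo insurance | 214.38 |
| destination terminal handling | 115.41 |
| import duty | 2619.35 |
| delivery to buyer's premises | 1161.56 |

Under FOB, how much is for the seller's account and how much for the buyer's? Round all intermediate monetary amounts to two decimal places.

FOB: the seller bears costs until goods are on board at the origin port; the buyer bears freight, insurance and all costs thereafter.
Seller's account: goods 38009.79 + export clearance 354.48 + origin terminal 712.91 = 39077.18
Buyer's account: freight 6080.14 + insurance 214.38 + destination terminal 115.41 + duty 2619.35 + delivery 1161.56 = 10190.84

Seller: CAD 39077.18; buyer: CAD 10190.84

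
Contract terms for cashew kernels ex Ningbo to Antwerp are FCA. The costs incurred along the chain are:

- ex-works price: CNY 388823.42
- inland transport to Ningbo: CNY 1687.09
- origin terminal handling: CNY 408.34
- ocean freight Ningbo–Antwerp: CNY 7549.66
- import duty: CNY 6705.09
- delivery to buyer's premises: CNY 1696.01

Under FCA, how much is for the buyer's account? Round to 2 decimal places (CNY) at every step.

FCA: the seller delivers export-cleared goods to the carrier; the buyer bears costs from that point.
Seller's account: goods 388823.42 + inland to port 1687.09 = 390510.51
Buyer's account: origin terminal 408.34 + freight 7549.66 + duty 6705.09 + delivery 1696.01 = 16359.10

Buyer's account: CNY 16359.10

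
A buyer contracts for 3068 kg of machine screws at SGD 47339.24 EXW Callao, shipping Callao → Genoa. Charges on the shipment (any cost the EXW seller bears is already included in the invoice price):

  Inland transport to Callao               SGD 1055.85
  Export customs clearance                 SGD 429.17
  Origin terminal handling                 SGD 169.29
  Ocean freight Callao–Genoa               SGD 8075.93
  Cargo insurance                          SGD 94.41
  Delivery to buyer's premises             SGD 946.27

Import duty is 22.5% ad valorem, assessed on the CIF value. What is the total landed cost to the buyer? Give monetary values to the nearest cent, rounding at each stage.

EXW: the seller makes goods available at their premises; the buyer bears all onward costs.
CIF value = EXW price + inland to port + export clearance + origin terminal + freight + insurance = 47339.24 + 1055.85 + 429.17 + 169.29 + 8075.93 + 94.41 = 57163.89
Import duty = 57163.89 × 22.5% = 12861.88
Buyer bears: inland to port 1055.85 + export clearance 429.17 + origin terminal 169.29 + freight 8075.93 + insurance 94.41 + delivery 946.27 + duty 12861.88 = 23632.80
Landed cost = invoice 47339.24 + 23632.80 = 70972.04

Total landed cost: SGD 70972.04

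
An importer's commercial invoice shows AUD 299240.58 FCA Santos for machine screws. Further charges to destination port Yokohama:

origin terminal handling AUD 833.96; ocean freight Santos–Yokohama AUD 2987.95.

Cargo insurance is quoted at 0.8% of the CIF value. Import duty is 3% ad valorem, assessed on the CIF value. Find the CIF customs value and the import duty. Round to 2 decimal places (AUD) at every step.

Let C be the CIF value. C = FCA price + pre-shipment costs + freight + 0.8% × C
C − 0.8% × C = 299240.58 + 833.96 + 2987.95
0.992 × C = 303062.49
C = 303062.49 / 0.992 = 305506.54
Insurance premium = 0.8% × 305506.54 = 2444.05
Import duty = 305506.54 × 3% = 9165.20

CIF value: AUD 305506.54; import duty: AUD 9165.20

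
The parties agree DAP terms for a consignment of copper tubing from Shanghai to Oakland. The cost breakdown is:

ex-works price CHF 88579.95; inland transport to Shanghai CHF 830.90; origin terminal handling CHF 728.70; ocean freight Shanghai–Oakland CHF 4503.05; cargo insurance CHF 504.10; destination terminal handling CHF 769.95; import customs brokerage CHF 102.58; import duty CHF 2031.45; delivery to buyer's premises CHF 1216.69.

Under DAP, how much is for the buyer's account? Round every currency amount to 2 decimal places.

DAP: the seller bears all costs to the named destination except import duty and clearance.
Seller's account: goods 88579.95 + inland to port 830.90 + origin terminal 728.70 + freight 4503.05 + insurance 504.10 + destination terminal 769.95 + delivery 1216.69 = 97133.34
Buyer's account: brokerage 102.58 + duty 2031.45 = 2134.03

Buyer's account: CHF 2134.03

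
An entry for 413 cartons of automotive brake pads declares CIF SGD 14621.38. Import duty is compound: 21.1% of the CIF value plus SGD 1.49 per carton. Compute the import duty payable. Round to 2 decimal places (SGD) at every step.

Ad valorem component: 14621.38 × 21.1% = 3085.11
Specific component: 413 × 1.49 = 615.37
Import duty = 3085.11 + 615.37 = 3700.48

Import duty: SGD 3700.48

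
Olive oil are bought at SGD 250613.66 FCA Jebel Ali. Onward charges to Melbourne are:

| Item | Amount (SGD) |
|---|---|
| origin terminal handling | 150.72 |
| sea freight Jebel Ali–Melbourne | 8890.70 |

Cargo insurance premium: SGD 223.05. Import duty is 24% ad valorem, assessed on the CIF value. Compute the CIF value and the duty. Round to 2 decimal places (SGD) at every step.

CIF = FCA price + pre-shipment costs + freight + insurance
CIF = 250613.66 + 150.72 + 8890.70 + 223.05 = 259878.13
Import duty = 259878.13 × 24% = 62370.75

CIF value: SGD 259878.13; import duty: SGD 62370.75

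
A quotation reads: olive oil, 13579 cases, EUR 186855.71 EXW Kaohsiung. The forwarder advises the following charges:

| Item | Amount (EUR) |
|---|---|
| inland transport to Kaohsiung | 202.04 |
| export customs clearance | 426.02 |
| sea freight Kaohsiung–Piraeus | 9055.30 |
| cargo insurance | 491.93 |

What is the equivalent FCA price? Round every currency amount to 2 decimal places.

Not relevant to the conversion: insurance, freight — on the buyer under both terms; not part of either seller's price.
From EXW to FCA, the seller additionally bears: inland to port, export clearance.
FCA price = 186855.71 + 202.04 + 426.02 = 187483.77

FCA price: EUR 187483.77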